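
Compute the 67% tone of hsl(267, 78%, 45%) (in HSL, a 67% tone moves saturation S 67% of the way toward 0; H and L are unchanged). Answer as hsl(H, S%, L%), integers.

S moves 67% from 78 toward 0: 78 − 52.26 = 25.74 → 26.
H and L are unchanged.

hsl(267, 26%, 45%)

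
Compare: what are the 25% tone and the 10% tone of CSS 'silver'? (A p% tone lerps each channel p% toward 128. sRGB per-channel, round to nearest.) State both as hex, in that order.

CSS silver is rgb(192, 192, 192).
25% tone:
  R: 192 + 0.25×(128−192) = 192 − 16 = 176 → 176
  G: 192 + 0.25×(128−192) = 192 − 16 = 176 → 176
  B: 192 − 16 = 176 → 176
  → #B0B0B0
10% tone:
  R: 192 + 0.1×(128−192) = 192 − 6.4 = 185.6 → 186
  G: 192 + 0.1×(128−192) = 192 − 6.4 = 185.6 → 186
  B: 192 − 6.4 = 185.6 → 186
  → #BABABA

#B0B0B0, #BABABA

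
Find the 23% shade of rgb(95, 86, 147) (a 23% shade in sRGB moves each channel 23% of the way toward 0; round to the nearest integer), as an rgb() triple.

rgb(73, 66, 113)

Lerp each channel 23% toward 0:
  R: 95 + 0.23×(0−95) = 95 − 21.85 = 73.15 → 73
  G: 86 + 0.23×(0−86) = 86 − 19.78 = 66.22 → 66
  B: 147 − 33.81 = 113.19 → 113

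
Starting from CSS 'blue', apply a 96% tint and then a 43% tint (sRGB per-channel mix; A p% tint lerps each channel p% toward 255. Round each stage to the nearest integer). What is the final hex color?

#F9F9FF

CSS blue is rgb(0, 0, 255).
A 96% tint moves each channel 96% toward 255:
  R: 0 + 0.96×(255−0) = 0 + 244.8 = 244.8 → 245
  G: 0 + 0.96×(255−0) = 0 + 244.8 = 244.8 → 245
  B: 255 + 0.96×(255−255) = 255 + 0 = 255 → 255
After the tint: rgb(245, 245, 255) = #F5F5FF.
Lerp each channel 43% toward 255:
  R: 245 + 4.3 = 249.3 → 249
  G: 245 + 0.43×(255−245) = 245 + 4.3 = 249.3 → 249
  B: 255 + 0 = 255 → 255
rgb(249, 249, 255) = #F9F9FF.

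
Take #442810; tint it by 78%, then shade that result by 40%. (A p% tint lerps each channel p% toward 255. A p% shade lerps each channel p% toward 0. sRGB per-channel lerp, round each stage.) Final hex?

#442810 is rgb(68, 40, 16).
A 78% tint moves each channel 78% toward 255:
  R: 68 + 0.78×(255−68) = 68 + 145.86 = 213.86 → 214
  G: 40 + 0.78×(255−40) = 40 + 167.7 = 207.7 → 208
  B: 16 + 186.42 = 202.42 → 202
After the tint: rgb(214, 208, 202) = #D6D0CA.
A 40% shade moves each channel 40% toward 0:
  R: 214 − 85.6 = 128.4 → 128
  G: 208 − 83.2 = 124.8 → 125
  B: 202 + 0.4×(0−202) = 202 − 80.8 = 121.2 → 121
rgb(128, 125, 121) = #807D79.

#807D79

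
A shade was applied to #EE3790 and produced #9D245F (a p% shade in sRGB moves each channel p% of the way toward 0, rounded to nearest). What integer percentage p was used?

34%

#EE3790 is rgb(238, 55, 144); #9D245F is rgb(157, 36, 95).
On the R channel (widest range): 157 ≈ 238 + (p/100)(0 − 238), so p ≈ 100×(157 − 238)/(0 − 238) = -8100/-238 = 34.03.
p = 34 reproduces all three channels after rounding.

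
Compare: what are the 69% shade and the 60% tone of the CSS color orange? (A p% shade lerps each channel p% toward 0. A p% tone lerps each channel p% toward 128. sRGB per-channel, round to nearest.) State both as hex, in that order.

CSS orange is rgb(255, 165, 0).
69% shade:
  R: 255 + 0.69×(0−255) = 255 − 175.95 = 79.05 → 79
  G: 165 − 113.85 = 51.15 → 51
  B: 0 + 0 = 0 → 0
  → #4F3300
60% tone:
  R: 255 − 76.2 = 178.8 → 179
  G: 165 − 22.2 = 142.8 → 143
  B: 0 + 0.6×(128−0) = 0 + 76.8 = 76.8 → 77
  → #B38F4D

#4F3300, #B38F4D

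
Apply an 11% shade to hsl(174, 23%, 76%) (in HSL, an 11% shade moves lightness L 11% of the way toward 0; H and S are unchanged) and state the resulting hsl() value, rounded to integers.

hsl(174, 23%, 68%)

L moves 11% from 76 toward 0: 76 − 8.36 = 67.64 → 68.
H and S are unchanged.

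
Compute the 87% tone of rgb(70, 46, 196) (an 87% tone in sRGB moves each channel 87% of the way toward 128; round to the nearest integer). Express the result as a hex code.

#787589

Lerp each channel 87% toward 128:
  R: 70 + 0.87×(128−70) = 70 + 50.46 = 120.46 → 120
  G: 46 + 71.34 = 117.34 → 117
  B: 196 + 0.87×(128−196) = 196 − 59.16 = 136.84 → 137
rgb(120, 117, 137) = #787589.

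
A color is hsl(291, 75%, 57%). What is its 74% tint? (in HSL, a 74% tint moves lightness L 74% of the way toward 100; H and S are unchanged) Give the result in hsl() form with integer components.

hsl(291, 75%, 89%)

L moves 74% from 57 toward 100: 57 + 31.82 = 88.82 → 89.
H and S are unchanged.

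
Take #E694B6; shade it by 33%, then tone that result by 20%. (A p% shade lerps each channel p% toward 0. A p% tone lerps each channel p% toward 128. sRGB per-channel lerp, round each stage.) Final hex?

#E694B6 is rgb(230, 148, 182).
A 33% shade moves each channel 33% toward 0:
  R: 230 + 0.33×(0−230) = 230 − 75.9 = 154.1 → 154
  G: 148 + 0.33×(0−148) = 148 − 48.84 = 99.16 → 99
  B: 182 + 0.33×(0−182) = 182 − 60.06 = 121.94 → 122
After the shade: rgb(154, 99, 122) = #9A637A.
A 20% tone moves each channel 20% toward 128:
  R: 154 + 0.2×(128−154) = 154 − 5.2 = 148.8 → 149
  G: 99 + 0.2×(128−99) = 99 + 5.8 = 104.8 → 105
  B: 122 + 0.2×(128−122) = 122 + 1.2 = 123.2 → 123
rgb(149, 105, 123) = #95697B.

#95697B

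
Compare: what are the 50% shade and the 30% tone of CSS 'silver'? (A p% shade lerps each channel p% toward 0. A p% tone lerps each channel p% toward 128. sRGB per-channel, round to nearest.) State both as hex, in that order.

#606060, #adadad

CSS silver is rgb(192, 192, 192).
50% shade:
  R: 192 − 96 = 96 → 96
  G: 192 + 0.5×(0−192) = 192 − 96 = 96 → 96
  B: 192 − 96 = 96 → 96
  → #606060
30% tone:
  R: 192 + 0.3×(128−192) = 192 − 19.2 = 172.8 → 173
  G: 192 + 0.3×(128−192) = 192 − 19.2 = 172.8 → 173
  B: 192 + 0.3×(128−192) = 192 − 19.2 = 172.8 → 173
  → #adadad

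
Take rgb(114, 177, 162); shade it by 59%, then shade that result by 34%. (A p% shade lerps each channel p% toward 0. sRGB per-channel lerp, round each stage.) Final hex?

A 59% shade moves each channel 59% toward 0:
  R: 114 + 0.59×(0−114) = 114 − 67.26 = 46.74 → 47
  G: 177 + 0.59×(0−177) = 177 − 104.43 = 72.57 → 73
  B: 162 + 0.59×(0−162) = 162 − 95.58 = 66.42 → 66
After the shade: rgb(47, 73, 66) = #2f4942.
A 34% shade moves each channel 34% toward 0:
  R: 47 − 15.98 = 31.02 → 31
  G: 73 + 0.34×(0−73) = 73 − 24.82 = 48.18 → 48
  B: 66 + 0.34×(0−66) = 66 − 22.44 = 43.56 → 44
rgb(31, 48, 44) = #1f302c.

#1f302c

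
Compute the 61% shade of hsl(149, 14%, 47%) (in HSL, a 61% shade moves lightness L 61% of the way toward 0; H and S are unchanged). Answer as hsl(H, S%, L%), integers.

hsl(149, 14%, 18%)

L moves 61% from 47 toward 0: 47 − 28.67 = 18.33 → 18.
H and S are unchanged.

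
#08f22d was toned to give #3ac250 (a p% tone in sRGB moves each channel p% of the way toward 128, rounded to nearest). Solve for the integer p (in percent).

#08f22d is rgb(8, 242, 45); #3ac250 is rgb(58, 194, 80).
On the R channel (widest range): 58 ≈ 8 + (p/100)(128 − 8), so p ≈ 100×(58 − 8)/(128 − 8) = 5000/120 = 41.67.
p = 42 reproduces all three channels after rounding.

42%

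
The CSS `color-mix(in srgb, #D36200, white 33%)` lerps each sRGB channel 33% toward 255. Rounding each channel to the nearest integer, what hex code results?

#D36200 is rgb(211, 98, 0).
Per channel, c → c + 0.33(255 − c):
  R: 211 + 14.52 = 225.52 → 226
  G: 98 + 51.81 = 149.81 → 150
  B: 0 + 0.33×(255−0) = 0 + 84.15 = 84.15 → 84
rgb(226, 150, 84) = #E29654.

#E29654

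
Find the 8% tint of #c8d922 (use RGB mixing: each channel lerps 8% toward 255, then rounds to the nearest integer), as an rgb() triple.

#c8d922 is rgb(200, 217, 34).
An 8% tint moves each channel 8% toward 255:
  R: 200 + 0.08×(255−200) = 200 + 4.4 = 204.4 → 204
  G: 217 + 3.04 = 220.04 → 220
  B: 34 + 17.68 = 51.68 → 52

rgb(204, 220, 52)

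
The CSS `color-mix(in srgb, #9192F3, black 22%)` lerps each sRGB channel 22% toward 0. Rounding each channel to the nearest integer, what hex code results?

#9192F3 is rgb(145, 146, 243).
A 22% shade moves each channel 22% toward 0:
  R: 145 + 0.22×(0−145) = 145 − 31.9 = 113.1 → 113
  G: 146 − 32.12 = 113.88 → 114
  B: 243 − 53.46 = 189.54 → 190
rgb(113, 114, 190) = #7172BE.

#7172BE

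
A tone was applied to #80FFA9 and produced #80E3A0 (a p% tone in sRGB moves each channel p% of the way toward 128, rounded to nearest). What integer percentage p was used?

#80FFA9 is rgb(128, 255, 169); #80E3A0 is rgb(128, 227, 160).
On the G channel (widest range): 227 ≈ 255 + (p/100)(128 − 255), so p ≈ 100×(227 − 255)/(128 − 255) = -2800/-127 = 22.05.
p = 22 reproduces all three channels after rounding.

22%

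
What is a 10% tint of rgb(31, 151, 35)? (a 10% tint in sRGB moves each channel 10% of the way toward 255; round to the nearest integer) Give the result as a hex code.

Lerp each channel 10% toward 255:
  R: 31 + 22.4 = 53.4 → 53
  G: 151 + 0.1×(255−151) = 151 + 10.4 = 161.4 → 161
  B: 35 + 0.1×(255−35) = 35 + 22 = 57 → 57
rgb(53, 161, 57) = #35a139.

#35a139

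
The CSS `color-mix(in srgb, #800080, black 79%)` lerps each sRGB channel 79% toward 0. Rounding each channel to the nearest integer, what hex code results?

#800080 is rgb(128, 0, 128).
Lerp each channel 79% toward 0:
  R: 128 − 101.12 = 26.88 → 27
  G: 0 + 0.79×(0−0) = 0 + 0 = 0 → 0
  B: 128 − 101.12 = 26.88 → 27
rgb(27, 0, 27) = #1B001B.

#1B001B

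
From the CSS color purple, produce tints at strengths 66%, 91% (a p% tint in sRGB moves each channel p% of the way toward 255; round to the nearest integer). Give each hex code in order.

CSS purple is rgb(128, 0, 128).
66%: (128 + 83.82 = 211.82→212, 0 + 168.3 = 168.3→168, 128 + 83.82 = 211.82→212) → #D4A8D4
91%: (128 + 115.57 = 243.57→244, 0 + 232.05 = 232.05→232, 128 + 115.57 = 243.57→244) → #F4E8F4

#D4A8D4, #F4E8F4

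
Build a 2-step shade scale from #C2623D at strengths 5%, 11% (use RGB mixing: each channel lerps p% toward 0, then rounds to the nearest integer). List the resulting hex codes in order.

#B85D3A, #AD5736

#C2623D is rgb(194, 98, 61).
5%: (194 − 9.7 = 184.3→184, 98 − 4.9 = 93.1→93, 61 − 3.05 = 57.95→58) → #B85D3A
11%: (194 − 21.34 = 172.66→173, 98 − 10.78 = 87.22→87, 61 − 6.71 = 54.29→54) → #AD5736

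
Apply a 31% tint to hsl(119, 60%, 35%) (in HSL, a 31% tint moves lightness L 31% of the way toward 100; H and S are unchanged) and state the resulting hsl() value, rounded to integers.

hsl(119, 60%, 55%)

L moves 31% from 35 toward 100: 35 + 20.15 = 55.15 → 55.
H and S are unchanged.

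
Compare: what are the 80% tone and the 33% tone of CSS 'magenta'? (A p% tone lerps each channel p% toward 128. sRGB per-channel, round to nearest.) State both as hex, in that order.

#996699, #D52AD5

CSS magenta is rgb(255, 0, 255).
80% tone:
  R: 255 + 0.8×(128−255) = 255 − 101.6 = 153.4 → 153
  G: 0 + 102.4 = 102.4 → 102
  B: 255 − 101.6 = 153.4 → 153
  → #996699
33% tone:
  R: 255 + 0.33×(128−255) = 255 − 41.91 = 213.09 → 213
  G: 0 + 42.24 = 42.24 → 42
  B: 255 − 41.91 = 213.09 → 213
  → #D52AD5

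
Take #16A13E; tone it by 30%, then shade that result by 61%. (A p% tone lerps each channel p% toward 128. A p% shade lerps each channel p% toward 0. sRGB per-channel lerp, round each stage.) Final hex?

#153B20

#16A13E is rgb(22, 161, 62).
Lerp each channel 30% toward 128:
  R: 22 + 0.3×(128−22) = 22 + 31.8 = 53.8 → 54
  G: 161 − 9.9 = 151.1 → 151
  B: 62 + 0.3×(128−62) = 62 + 19.8 = 81.8 → 82
After the tone: rgb(54, 151, 82) = #369752.
A 61% shade moves each channel 61% toward 0:
  R: 54 + 0.61×(0−54) = 54 − 32.94 = 21.06 → 21
  G: 151 + 0.61×(0−151) = 151 − 92.11 = 58.89 → 59
  B: 82 + 0.61×(0−82) = 82 − 50.02 = 31.98 → 32
rgb(21, 59, 32) = #153B20.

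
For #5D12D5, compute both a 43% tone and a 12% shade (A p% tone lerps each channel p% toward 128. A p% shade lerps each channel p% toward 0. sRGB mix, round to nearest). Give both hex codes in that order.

#5D12D5 is rgb(93, 18, 213).
43% tone:
  R: 93 + 0.43×(128−93) = 93 + 15.05 = 108.05 → 108
  G: 18 + 0.43×(128−18) = 18 + 47.3 = 65.3 → 65
  B: 213 + 0.43×(128−213) = 213 − 36.55 = 176.45 → 176
  → #6C41B0
12% shade:
  R: 93 + 0.12×(0−93) = 93 − 11.16 = 81.84 → 82
  G: 18 − 2.16 = 15.84 → 16
  B: 213 + 0.12×(0−213) = 213 − 25.56 = 187.44 → 187
  → #5210BB

#6C41B0, #5210BB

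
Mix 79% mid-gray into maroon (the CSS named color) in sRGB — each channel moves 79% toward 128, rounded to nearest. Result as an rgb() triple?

CSS maroon is rgb(128, 0, 0).
Per channel, c → c + 0.79(128 − c):
  R: 128 + 0 = 128 → 128
  G: 0 + 101.12 = 101.12 → 101
  B: 0 + 0.79×(128−0) = 0 + 101.12 = 101.12 → 101

rgb(128, 101, 101)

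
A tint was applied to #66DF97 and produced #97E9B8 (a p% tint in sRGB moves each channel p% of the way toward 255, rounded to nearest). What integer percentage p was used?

32%

#66DF97 is rgb(102, 223, 151); #97E9B8 is rgb(151, 233, 184).
On the R channel (widest range): 151 ≈ 102 + (p/100)(255 − 102), so p ≈ 100×(151 − 102)/(255 − 102) = 4900/153 = 32.03.
p = 32 reproduces all three channels after rounding.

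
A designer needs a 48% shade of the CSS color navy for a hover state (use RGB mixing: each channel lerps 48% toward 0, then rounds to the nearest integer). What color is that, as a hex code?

#000043

CSS navy is rgb(0, 0, 128).
Lerp each channel 48% toward 0:
  R: 0 + 0 = 0 → 0
  G: 0 + 0 = 0 → 0
  B: 128 + 0.48×(0−128) = 128 − 61.44 = 66.56 → 67
rgb(0, 0, 67) = #000043.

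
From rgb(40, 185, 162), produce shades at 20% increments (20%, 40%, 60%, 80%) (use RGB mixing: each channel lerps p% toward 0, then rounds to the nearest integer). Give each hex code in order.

#209482, #186F61, #104A41, #082520

20%: (40 − 8 = 32→32, 185 − 37 = 148→148, 162 − 32.4 = 129.6→130) → #209482
40%: (40 − 16 = 24→24, 185 − 74 = 111→111, 162 − 64.8 = 97.2→97) → #186F61
60%: (40 − 24 = 16→16, 185 − 111 = 74→74, 162 − 97.2 = 64.8→65) → #104A41
80%: (40 − 32 = 8→8, 185 − 148 = 37→37, 162 − 129.6 = 32.4→32) → #082520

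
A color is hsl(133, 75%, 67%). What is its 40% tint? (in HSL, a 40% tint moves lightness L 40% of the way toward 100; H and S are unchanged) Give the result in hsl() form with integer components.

hsl(133, 75%, 80%)

L moves 40% from 67 toward 100: 67 + 13.2 = 80.2 → 80.
H and S are unchanged.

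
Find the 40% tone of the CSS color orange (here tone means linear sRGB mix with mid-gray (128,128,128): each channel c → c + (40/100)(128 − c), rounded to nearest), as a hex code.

#CC9633

CSS orange is rgb(255, 165, 0).
Lerp each channel 40% toward 128:
  R: 255 + 0.4×(128−255) = 255 − 50.8 = 204.2 → 204
  G: 165 + 0.4×(128−165) = 165 − 14.8 = 150.2 → 150
  B: 0 + 0.4×(128−0) = 0 + 51.2 = 51.2 → 51
rgb(204, 150, 51) = #CC9633.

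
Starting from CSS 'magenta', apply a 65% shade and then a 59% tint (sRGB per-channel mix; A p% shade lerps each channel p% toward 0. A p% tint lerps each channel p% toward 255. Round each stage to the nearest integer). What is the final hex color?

#BB96BB

CSS magenta is rgb(255, 0, 255).
A 65% shade moves each channel 65% toward 0:
  R: 255 + 0.65×(0−255) = 255 − 165.75 = 89.25 → 89
  G: 0 + 0 = 0 → 0
  B: 255 + 0.65×(0−255) = 255 − 165.75 = 89.25 → 89
After the shade: rgb(89, 0, 89) = #590059.
Per channel, c → c + 0.59(255 − c):
  R: 89 + 97.94 = 186.94 → 187
  G: 0 + 0.59×(255−0) = 0 + 150.45 = 150.45 → 150
  B: 89 + 0.59×(255−89) = 89 + 97.94 = 186.94 → 187
rgb(187, 150, 187) = #BB96BB.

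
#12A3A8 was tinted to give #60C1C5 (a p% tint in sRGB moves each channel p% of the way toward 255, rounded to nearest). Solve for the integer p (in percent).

33%

#12A3A8 is rgb(18, 163, 168); #60C1C5 is rgb(96, 193, 197).
On the R channel (widest range): 96 ≈ 18 + (p/100)(255 − 18), so p ≈ 100×(96 − 18)/(255 − 18) = 7800/237 = 32.91.
p = 33 reproduces all three channels after rounding.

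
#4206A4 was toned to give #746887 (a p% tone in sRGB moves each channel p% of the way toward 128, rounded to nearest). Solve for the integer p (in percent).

80%

#4206A4 is rgb(66, 6, 164); #746887 is rgb(116, 104, 135).
On the G channel (widest range): 104 ≈ 6 + (p/100)(128 − 6), so p ≈ 100×(104 − 6)/(128 − 6) = 9800/122 = 80.33.
p = 80 reproduces all three channels after rounding.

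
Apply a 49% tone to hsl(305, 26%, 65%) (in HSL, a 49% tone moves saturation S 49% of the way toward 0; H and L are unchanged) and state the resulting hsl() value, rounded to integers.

S moves 49% from 26 toward 0: 26 − 12.74 = 13.26 → 13.
H and L are unchanged.

hsl(305, 13%, 65%)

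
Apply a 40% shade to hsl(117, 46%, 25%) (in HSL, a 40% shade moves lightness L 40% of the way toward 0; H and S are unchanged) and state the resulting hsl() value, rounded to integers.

hsl(117, 46%, 15%)

L moves 40% from 25 toward 0: 25 − 10 = 15 → 15.
H and S are unchanged.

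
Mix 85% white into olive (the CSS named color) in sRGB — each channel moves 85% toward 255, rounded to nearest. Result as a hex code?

CSS olive is rgb(128, 128, 0).
Per channel, c → c + 0.85(255 − c):
  R: 128 + 0.85×(255−128) = 128 + 107.95 = 235.95 → 236
  G: 128 + 107.95 = 235.95 → 236
  B: 0 + 0.85×(255−0) = 0 + 216.75 = 216.75 → 217
rgb(236, 236, 217) = #ECECD9.

#ECECD9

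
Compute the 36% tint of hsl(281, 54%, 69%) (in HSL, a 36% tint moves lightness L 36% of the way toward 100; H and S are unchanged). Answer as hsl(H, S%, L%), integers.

hsl(281, 54%, 80%)

L moves 36% from 69 toward 100: 69 + 11.16 = 80.16 → 80.
H and S are unchanged.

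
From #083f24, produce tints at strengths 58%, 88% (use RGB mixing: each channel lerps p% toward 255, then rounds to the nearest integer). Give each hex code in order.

#97aea3, #e1e8e5

#083f24 is rgb(8, 63, 36).
58%: (8 + 143.26 = 151.26→151, 63 + 111.36 = 174.36→174, 36 + 127.02 = 163.02→163) → #97aea3
88%: (8 + 217.36 = 225.36→225, 63 + 168.96 = 231.96→232, 36 + 192.72 = 228.72→229) → #e1e8e5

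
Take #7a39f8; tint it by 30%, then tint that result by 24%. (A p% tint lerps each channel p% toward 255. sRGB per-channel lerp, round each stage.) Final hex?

#7a39f8 is rgb(122, 57, 248).
Lerp each channel 30% toward 255:
  R: 122 + 39.9 = 161.9 → 162
  G: 57 + 59.4 = 116.4 → 116
  B: 248 + 0.3×(255−248) = 248 + 2.1 = 250.1 → 250
After the tint: rgb(162, 116, 250) = #a274fa.
A 24% tint moves each channel 24% toward 255:
  R: 162 + 22.32 = 184.32 → 184
  G: 116 + 33.36 = 149.36 → 149
  B: 250 + 0.24×(255−250) = 250 + 1.2 = 251.2 → 251
rgb(184, 149, 251) = #b895fb.

#b895fb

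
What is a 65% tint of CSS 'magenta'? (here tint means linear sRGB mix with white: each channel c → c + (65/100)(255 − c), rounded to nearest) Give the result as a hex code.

CSS magenta is rgb(255, 0, 255).
Per channel, c → c + 0.65(255 − c):
  R: 255 + 0.65×(255−255) = 255 + 0 = 255 → 255
  G: 0 + 165.75 = 165.75 → 166
  B: 255 + 0 = 255 → 255
rgb(255, 166, 255) = #ffa6ff.

#ffa6ff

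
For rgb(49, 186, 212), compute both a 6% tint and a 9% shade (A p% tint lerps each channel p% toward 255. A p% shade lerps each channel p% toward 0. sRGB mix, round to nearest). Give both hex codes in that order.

6% tint:
  R: 49 + 12.36 = 61.36 → 61
  G: 186 + 0.06×(255−186) = 186 + 4.14 = 190.14 → 190
  B: 212 + 0.06×(255−212) = 212 + 2.58 = 214.58 → 215
  → #3DBED7
9% shade:
  R: 49 + 0.09×(0−49) = 49 − 4.41 = 44.59 → 45
  G: 186 + 0.09×(0−186) = 186 − 16.74 = 169.26 → 169
  B: 212 + 0.09×(0−212) = 212 − 19.08 = 192.92 → 193
  → #2DA9C1

#3DBED7, #2DA9C1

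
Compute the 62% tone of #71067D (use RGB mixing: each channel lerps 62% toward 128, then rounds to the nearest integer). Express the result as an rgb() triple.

#71067D is rgb(113, 6, 125).
A 62% tone moves each channel 62% toward 128:
  R: 113 + 9.3 = 122.3 → 122
  G: 6 + 0.62×(128−6) = 6 + 75.64 = 81.64 → 82
  B: 125 + 1.86 = 126.86 → 127

rgb(122, 82, 127)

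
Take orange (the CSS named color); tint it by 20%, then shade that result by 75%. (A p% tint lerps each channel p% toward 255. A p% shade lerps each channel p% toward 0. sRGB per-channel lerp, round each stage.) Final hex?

#402E0D

CSS orange is rgb(255, 165, 0).
Lerp each channel 20% toward 255:
  R: 255 + 0 = 255 → 255
  G: 165 + 0.2×(255−165) = 165 + 18 = 183 → 183
  B: 0 + 0.2×(255−0) = 0 + 51 = 51 → 51
After the tint: rgb(255, 183, 51) = #FFB733.
Lerp each channel 75% toward 0:
  R: 255 − 191.25 = 63.75 → 64
  G: 183 + 0.75×(0−183) = 183 − 137.25 = 45.75 → 46
  B: 51 + 0.75×(0−51) = 51 − 38.25 = 12.75 → 13
rgb(64, 46, 13) = #402E0D.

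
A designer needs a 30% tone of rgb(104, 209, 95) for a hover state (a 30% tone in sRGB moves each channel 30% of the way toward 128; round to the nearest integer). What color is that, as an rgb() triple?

rgb(111, 185, 105)

A 30% tone moves each channel 30% toward 128:
  R: 104 + 0.3×(128−104) = 104 + 7.2 = 111.2 → 111
  G: 209 − 24.3 = 184.7 → 185
  B: 95 + 0.3×(128−95) = 95 + 9.9 = 104.9 → 105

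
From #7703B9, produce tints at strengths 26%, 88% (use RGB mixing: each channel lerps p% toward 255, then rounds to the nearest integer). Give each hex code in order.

#7703B9 is rgb(119, 3, 185).
26%: (119 + 35.36 = 154.36→154, 3 + 65.52 = 68.52→69, 185 + 18.2 = 203.2→203) → #9A45CB
88%: (119 + 119.68 = 238.68→239, 3 + 221.76 = 224.76→225, 185 + 61.6 = 246.6→247) → #EFE1F7

#9A45CB, #EFE1F7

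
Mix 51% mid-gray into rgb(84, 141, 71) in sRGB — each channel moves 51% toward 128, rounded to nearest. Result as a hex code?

#6A8664

Per channel, c → c + 0.51(128 − c):
  R: 84 + 0.51×(128−84) = 84 + 22.44 = 106.44 → 106
  G: 141 − 6.63 = 134.37 → 134
  B: 71 + 0.51×(128−71) = 71 + 29.07 = 100.07 → 100
rgb(106, 134, 100) = #6A8664.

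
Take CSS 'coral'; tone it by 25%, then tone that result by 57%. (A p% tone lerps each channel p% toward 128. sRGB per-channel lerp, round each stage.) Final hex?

CSS coral is rgb(255, 127, 80).
Lerp each channel 25% toward 128:
  R: 255 + 0.25×(128−255) = 255 − 31.75 = 223.25 → 223
  G: 127 + 0.25×(128−127) = 127 + 0.25 = 127.25 → 127
  B: 80 + 12 = 92 → 92
After the tone: rgb(223, 127, 92) = #DF7F5C.
Per channel, c → c + 0.57(128 − c):
  R: 223 − 54.15 = 168.85 → 169
  G: 127 + 0.57×(128−127) = 127 + 0.57 = 127.57 → 128
  B: 92 + 20.52 = 112.52 → 113
rgb(169, 128, 113) = #A98071.

#A98071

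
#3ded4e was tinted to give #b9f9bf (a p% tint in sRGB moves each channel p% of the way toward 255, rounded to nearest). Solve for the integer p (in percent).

64%

#3ded4e is rgb(61, 237, 78); #b9f9bf is rgb(185, 249, 191).
On the R channel (widest range): 185 ≈ 61 + (p/100)(255 − 61), so p ≈ 100×(185 − 61)/(255 − 61) = 12400/194 = 63.92.
p = 64 reproduces all three channels after rounding.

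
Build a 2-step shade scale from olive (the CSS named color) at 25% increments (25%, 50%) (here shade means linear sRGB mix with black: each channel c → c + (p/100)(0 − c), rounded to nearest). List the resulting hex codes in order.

#606000, #404000

CSS olive is rgb(128, 128, 0).
25%: (128 − 32 = 96→96, 128 − 32 = 96→96, 0→0) → #606000
50%: (128 − 64 = 64→64, 128 − 64 = 64→64, 0→0) → #404000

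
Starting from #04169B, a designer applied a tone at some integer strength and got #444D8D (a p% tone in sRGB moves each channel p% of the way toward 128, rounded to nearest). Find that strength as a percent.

#04169B is rgb(4, 22, 155); #444D8D is rgb(68, 77, 141).
On the R channel (widest range): 68 ≈ 4 + (p/100)(128 − 4), so p ≈ 100×(68 − 4)/(128 − 4) = 6400/124 = 51.61.
p = 52 reproduces all three channels after rounding.

52%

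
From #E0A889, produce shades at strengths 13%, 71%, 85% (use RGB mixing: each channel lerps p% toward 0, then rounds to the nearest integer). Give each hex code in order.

#C39277, #413128, #221915

#E0A889 is rgb(224, 168, 137).
13%: (224 − 29.12 = 194.88→195, 168 − 21.84 = 146.16→146, 137 − 17.81 = 119.19→119) → #C39277
71%: (224 − 159.04 = 64.96→65, 168 − 119.28 = 48.72→49, 137 − 97.27 = 39.73→40) → #413128
85%: (224 − 190.4 = 33.6→34, 168 − 142.8 = 25.2→25, 137 − 116.45 = 20.55→21) → #221915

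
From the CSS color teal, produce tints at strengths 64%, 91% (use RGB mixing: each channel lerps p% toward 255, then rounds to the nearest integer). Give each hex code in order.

CSS teal is rgb(0, 128, 128).
64%: (0 + 163.2 = 163.2→163, 128 + 81.28 = 209.28→209, 128 + 81.28 = 209.28→209) → #a3d1d1
91%: (0 + 232.05 = 232.05→232, 128 + 115.57 = 243.57→244, 128 + 115.57 = 243.57→244) → #e8f4f4

#a3d1d1, #e8f4f4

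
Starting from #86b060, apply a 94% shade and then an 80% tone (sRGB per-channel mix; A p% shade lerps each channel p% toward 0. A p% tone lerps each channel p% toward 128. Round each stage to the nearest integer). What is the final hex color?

#686968

#86b060 is rgb(134, 176, 96).
Lerp each channel 94% toward 0:
  R: 134 + 0.94×(0−134) = 134 − 125.96 = 8.04 → 8
  G: 176 + 0.94×(0−176) = 176 − 165.44 = 10.56 → 11
  B: 96 + 0.94×(0−96) = 96 − 90.24 = 5.76 → 6
After the shade: rgb(8, 11, 6) = #080b06.
Per channel, c → c + 0.8(128 − c):
  R: 8 + 0.8×(128−8) = 8 + 96 = 104 → 104
  G: 11 + 0.8×(128−11) = 11 + 93.6 = 104.6 → 105
  B: 6 + 0.8×(128−6) = 6 + 97.6 = 103.6 → 104
rgb(104, 105, 104) = #686968.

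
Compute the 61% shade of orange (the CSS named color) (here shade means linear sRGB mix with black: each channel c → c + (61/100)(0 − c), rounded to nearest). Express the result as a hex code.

#634000

CSS orange is rgb(255, 165, 0).
Per channel, c → c + 0.61(0 − c):
  R: 255 + 0.61×(0−255) = 255 − 155.55 = 99.45 → 99
  G: 165 − 100.65 = 64.35 → 64
  B: 0 + 0.61×(0−0) = 0 + 0 = 0 → 0
rgb(99, 64, 0) = #634000.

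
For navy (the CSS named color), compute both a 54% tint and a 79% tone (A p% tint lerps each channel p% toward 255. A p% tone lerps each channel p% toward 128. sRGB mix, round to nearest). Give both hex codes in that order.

CSS navy is rgb(0, 0, 128).
54% tint:
  R: 0 + 137.7 = 137.7 → 138
  G: 0 + 0.54×(255−0) = 0 + 137.7 = 137.7 → 138
  B: 128 + 0.54×(255−128) = 128 + 68.58 = 196.58 → 197
  → #8a8ac5
79% tone:
  R: 0 + 101.12 = 101.12 → 101
  G: 0 + 101.12 = 101.12 → 101
  B: 128 + 0.79×(128−128) = 128 + 0 = 128 → 128
  → #656580

#8a8ac5, #656580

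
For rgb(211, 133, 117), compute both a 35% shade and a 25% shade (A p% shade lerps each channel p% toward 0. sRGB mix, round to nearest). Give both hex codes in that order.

35% shade:
  R: 211 − 73.85 = 137.15 → 137
  G: 133 + 0.35×(0−133) = 133 − 46.55 = 86.45 → 86
  B: 117 + 0.35×(0−117) = 117 − 40.95 = 76.05 → 76
  → #89564c
25% shade:
  R: 211 + 0.25×(0−211) = 211 − 52.75 = 158.25 → 158
  G: 133 + 0.25×(0−133) = 133 − 33.25 = 99.75 → 100
  B: 117 + 0.25×(0−117) = 117 − 29.25 = 87.75 → 88
  → #9e6458

#89564c, #9e6458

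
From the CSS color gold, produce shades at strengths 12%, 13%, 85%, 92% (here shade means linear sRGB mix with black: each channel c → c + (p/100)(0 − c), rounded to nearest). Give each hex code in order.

CSS gold is rgb(255, 215, 0).
12%: (255 − 30.6 = 224.4→224, 215 − 25.8 = 189.2→189, 0→0) → #e0bd00
13%: (255 − 33.15 = 221.85→222, 215 − 27.95 = 187.05→187, 0→0) → #debb00
85%: (255 − 216.75 = 38.25→38, 215 − 182.75 = 32.25→32, 0→0) → #262000
92%: (255 − 234.6 = 20.4→20, 215 − 197.8 = 17.2→17, 0→0) → #141100

#e0bd00, #debb00, #262000, #141100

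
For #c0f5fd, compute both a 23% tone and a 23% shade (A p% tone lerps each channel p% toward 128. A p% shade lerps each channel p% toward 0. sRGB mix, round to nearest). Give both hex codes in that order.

#b1dae0, #94bdc3

#c0f5fd is rgb(192, 245, 253).
23% tone:
  R: 192 + 0.23×(128−192) = 192 − 14.72 = 177.28 → 177
  G: 245 − 26.91 = 218.09 → 218
  B: 253 − 28.75 = 224.25 → 224
  → #b1dae0
23% shade:
  R: 192 + 0.23×(0−192) = 192 − 44.16 = 147.84 → 148
  G: 245 − 56.35 = 188.65 → 189
  B: 253 + 0.23×(0−253) = 253 − 58.19 = 194.81 → 195
  → #94bdc3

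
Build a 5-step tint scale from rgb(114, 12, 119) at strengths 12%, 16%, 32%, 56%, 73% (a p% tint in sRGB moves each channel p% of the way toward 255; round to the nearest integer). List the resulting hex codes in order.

#832987, #89338D, #9F5AA3, #C194C3, #D9BDDA

12%: (114 + 16.92 = 130.92→131, 12 + 29.16 = 41.16→41, 119 + 16.32 = 135.32→135) → #832987
16%: (114 + 22.56 = 136.56→137, 12 + 38.88 = 50.88→51, 119 + 21.76 = 140.76→141) → #89338D
32%: (114 + 45.12 = 159.12→159, 12 + 77.76 = 89.76→90, 119 + 43.52 = 162.52→163) → #9F5AA3
56%: (114 + 78.96 = 192.96→193, 12 + 136.08 = 148.08→148, 119 + 76.16 = 195.16→195) → #C194C3
73%: (114 + 102.93 = 216.93→217, 12 + 177.39 = 189.39→189, 119 + 99.28 = 218.28→218) → #D9BDDA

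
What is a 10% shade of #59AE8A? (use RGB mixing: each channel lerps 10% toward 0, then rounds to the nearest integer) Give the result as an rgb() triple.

#59AE8A is rgb(89, 174, 138).
A 10% shade moves each channel 10% toward 0:
  R: 89 − 8.9 = 80.1 → 80
  G: 174 + 0.1×(0−174) = 174 − 17.4 = 156.6 → 157
  B: 138 − 13.8 = 124.2 → 124

rgb(80, 157, 124)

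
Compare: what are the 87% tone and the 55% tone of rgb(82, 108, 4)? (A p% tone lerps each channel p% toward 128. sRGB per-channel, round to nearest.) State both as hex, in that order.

#7A7D70, #6B7748

87% tone:
  R: 82 + 40.02 = 122.02 → 122
  G: 108 + 17.4 = 125.4 → 125
  B: 4 + 0.87×(128−4) = 4 + 107.88 = 111.88 → 112
  → #7A7D70
55% tone:
  R: 82 + 25.3 = 107.3 → 107
  G: 108 + 0.55×(128−108) = 108 + 11 = 119 → 119
  B: 4 + 68.2 = 72.2 → 72
  → #6B7748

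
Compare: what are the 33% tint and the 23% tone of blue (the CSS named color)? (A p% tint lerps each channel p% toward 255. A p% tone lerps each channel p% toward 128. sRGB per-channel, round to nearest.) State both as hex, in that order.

CSS blue is rgb(0, 0, 255).
33% tint:
  R: 0 + 84.15 = 84.15 → 84
  G: 0 + 84.15 = 84.15 → 84
  B: 255 + 0.33×(255−255) = 255 + 0 = 255 → 255
  → #5454FF
23% tone:
  R: 0 + 29.44 = 29.44 → 29
  G: 0 + 29.44 = 29.44 → 29
  B: 255 − 29.21 = 225.79 → 226
  → #1D1DE2

#5454FF, #1D1DE2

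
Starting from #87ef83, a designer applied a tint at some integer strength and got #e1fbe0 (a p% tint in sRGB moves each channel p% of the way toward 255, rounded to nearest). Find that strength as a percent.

#87ef83 is rgb(135, 239, 131); #e1fbe0 is rgb(225, 251, 224).
On the B channel (widest range): 224 ≈ 131 + (p/100)(255 − 131), so p ≈ 100×(224 − 131)/(255 − 131) = 9300/124 = 75.00.
p = 75 reproduces all three channels after rounding.

75%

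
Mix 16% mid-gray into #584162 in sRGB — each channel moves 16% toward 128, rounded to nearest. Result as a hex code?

#5E4B67

#584162 is rgb(88, 65, 98).
Lerp each channel 16% toward 128:
  R: 88 + 0.16×(128−88) = 88 + 6.4 = 94.4 → 94
  G: 65 + 10.08 = 75.08 → 75
  B: 98 + 0.16×(128−98) = 98 + 4.8 = 102.8 → 103
rgb(94, 75, 103) = #5E4B67.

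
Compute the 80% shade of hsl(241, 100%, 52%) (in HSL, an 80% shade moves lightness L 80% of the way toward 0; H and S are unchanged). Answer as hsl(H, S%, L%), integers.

hsl(241, 100%, 10%)

L moves 80% from 52 toward 0: 52 − 41.6 = 10.4 → 10.
H and S are unchanged.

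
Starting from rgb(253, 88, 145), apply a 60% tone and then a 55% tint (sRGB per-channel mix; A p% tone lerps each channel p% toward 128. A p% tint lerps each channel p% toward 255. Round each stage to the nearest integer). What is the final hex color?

Lerp each channel 60% toward 128:
  R: 253 + 0.6×(128−253) = 253 − 75 = 178 → 178
  G: 88 + 0.6×(128−88) = 88 + 24 = 112 → 112
  B: 145 − 10.2 = 134.8 → 135
After the tone: rgb(178, 112, 135) = #b27087.
Per channel, c → c + 0.55(255 − c):
  R: 178 + 42.35 = 220.35 → 220
  G: 112 + 0.55×(255−112) = 112 + 78.65 = 190.65 → 191
  B: 135 + 0.55×(255−135) = 135 + 66 = 201 → 201
rgb(220, 191, 201) = #dcbfc9.

#dcbfc9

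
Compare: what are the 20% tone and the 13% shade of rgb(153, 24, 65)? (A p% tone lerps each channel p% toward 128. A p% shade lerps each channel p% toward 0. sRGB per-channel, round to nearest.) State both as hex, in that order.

#942D4E, #851539

20% tone:
  R: 153 − 5 = 148 → 148
  G: 24 + 0.2×(128−24) = 24 + 20.8 = 44.8 → 45
  B: 65 + 0.2×(128−65) = 65 + 12.6 = 77.6 → 78
  → #942D4E
13% shade:
  R: 153 + 0.13×(0−153) = 153 − 19.89 = 133.11 → 133
  G: 24 + 0.13×(0−24) = 24 − 3.12 = 20.88 → 21
  B: 65 + 0.13×(0−65) = 65 − 8.45 = 56.55 → 57
  → #851539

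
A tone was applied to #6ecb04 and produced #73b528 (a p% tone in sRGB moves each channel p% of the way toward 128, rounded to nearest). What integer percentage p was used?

#6ecb04 is rgb(110, 203, 4); #73b528 is rgb(115, 181, 40).
On the B channel (widest range): 40 ≈ 4 + (p/100)(128 − 4), so p ≈ 100×(40 − 4)/(128 − 4) = 3600/124 = 29.03.
p = 29 reproduces all three channels after rounding.

29%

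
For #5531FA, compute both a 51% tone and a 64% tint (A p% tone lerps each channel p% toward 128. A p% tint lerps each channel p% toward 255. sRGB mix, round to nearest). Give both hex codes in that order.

#6B59BC, #C2B5FD

#5531FA is rgb(85, 49, 250).
51% tone:
  R: 85 + 21.93 = 106.93 → 107
  G: 49 + 40.29 = 89.29 → 89
  B: 250 + 0.51×(128−250) = 250 − 62.22 = 187.78 → 188
  → #6B59BC
64% tint:
  R: 85 + 0.64×(255−85) = 85 + 108.8 = 193.8 → 194
  G: 49 + 0.64×(255−49) = 49 + 131.84 = 180.84 → 181
  B: 250 + 0.64×(255−250) = 250 + 3.2 = 253.2 → 253
  → #C2B5FD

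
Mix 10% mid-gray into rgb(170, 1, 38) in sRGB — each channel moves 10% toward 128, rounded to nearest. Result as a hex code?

A 10% tone moves each channel 10% toward 128:
  R: 170 + 0.1×(128−170) = 170 − 4.2 = 165.8 → 166
  G: 1 + 0.1×(128−1) = 1 + 12.7 = 13.7 → 14
  B: 38 + 0.1×(128−38) = 38 + 9 = 47 → 47
rgb(166, 14, 47) = #A60E2F.

#A60E2F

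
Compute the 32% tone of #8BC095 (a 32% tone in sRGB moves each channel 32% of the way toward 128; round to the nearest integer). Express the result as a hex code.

#87AC8E

#8BC095 is rgb(139, 192, 149).
A 32% tone moves each channel 32% toward 128:
  R: 139 + 0.32×(128−139) = 139 − 3.52 = 135.48 → 135
  G: 192 − 20.48 = 171.52 → 172
  B: 149 + 0.32×(128−149) = 149 − 6.72 = 142.28 → 142
rgb(135, 172, 142) = #87AC8E.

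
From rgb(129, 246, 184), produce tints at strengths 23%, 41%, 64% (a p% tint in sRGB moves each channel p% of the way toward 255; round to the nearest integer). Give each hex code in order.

23%: (129 + 28.98 = 157.98→158, 246 + 2.07 = 248.07→248, 184 + 16.33 = 200.33→200) → #9EF8C8
41%: (129 + 51.66 = 180.66→181, 246 + 3.69 = 249.69→250, 184 + 29.11 = 213.11→213) → #B5FAD5
64%: (129 + 80.64 = 209.64→210, 246 + 5.76 = 251.76→252, 184 + 45.44 = 229.44→229) → #D2FCE5

#9EF8C8, #B5FAD5, #D2FCE5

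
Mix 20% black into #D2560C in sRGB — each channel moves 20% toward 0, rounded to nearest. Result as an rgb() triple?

#D2560C is rgb(210, 86, 12).
Lerp each channel 20% toward 0:
  R: 210 + 0.2×(0−210) = 210 − 42 = 168 → 168
  G: 86 + 0.2×(0−86) = 86 − 17.2 = 68.8 → 69
  B: 12 + 0.2×(0−12) = 12 − 2.4 = 9.6 → 10

rgb(168, 69, 10)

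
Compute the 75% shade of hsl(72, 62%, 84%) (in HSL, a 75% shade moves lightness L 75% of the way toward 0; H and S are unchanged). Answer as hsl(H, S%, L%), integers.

L moves 75% from 84 toward 0: 84 − 63 = 21 → 21.
H and S are unchanged.

hsl(72, 62%, 21%)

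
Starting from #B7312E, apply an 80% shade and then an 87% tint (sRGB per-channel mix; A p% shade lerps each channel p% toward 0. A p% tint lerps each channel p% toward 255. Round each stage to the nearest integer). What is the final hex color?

#B7312E is rgb(183, 49, 46).
Per channel, c → c + 0.8(0 − c):
  R: 183 − 146.4 = 36.6 → 37
  G: 49 − 39.2 = 9.8 → 10
  B: 46 − 36.8 = 9.2 → 9
After the shade: rgb(37, 10, 9) = #250A09.
Lerp each channel 87% toward 255:
  R: 37 + 0.87×(255−37) = 37 + 189.66 = 226.66 → 227
  G: 10 + 0.87×(255−10) = 10 + 213.15 = 223.15 → 223
  B: 9 + 214.02 = 223.02 → 223
rgb(227, 223, 223) = #E3DFDF.

#E3DFDF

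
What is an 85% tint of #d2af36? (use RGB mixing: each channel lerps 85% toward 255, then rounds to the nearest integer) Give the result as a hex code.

#d2af36 is rgb(210, 175, 54).
Per channel, c → c + 0.85(255 − c):
  R: 210 + 0.85×(255−210) = 210 + 38.25 = 248.25 → 248
  G: 175 + 0.85×(255−175) = 175 + 68 = 243 → 243
  B: 54 + 170.85 = 224.85 → 225
rgb(248, 243, 225) = #f8f3e1.

#f8f3e1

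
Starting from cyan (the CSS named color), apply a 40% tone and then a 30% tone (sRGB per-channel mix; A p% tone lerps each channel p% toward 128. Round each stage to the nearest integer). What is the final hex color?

CSS cyan is rgb(0, 255, 255).
Lerp each channel 40% toward 128:
  R: 0 + 0.4×(128−0) = 0 + 51.2 = 51.2 → 51
  G: 255 + 0.4×(128−255) = 255 − 50.8 = 204.2 → 204
  B: 255 + 0.4×(128−255) = 255 − 50.8 = 204.2 → 204
After the tone: rgb(51, 204, 204) = #33cccc.
Lerp each channel 30% toward 128:
  R: 51 + 0.3×(128−51) = 51 + 23.1 = 74.1 → 74
  G: 204 − 22.8 = 181.2 → 181
  B: 204 − 22.8 = 181.2 → 181
rgb(74, 181, 181) = #4ab5b5.

#4ab5b5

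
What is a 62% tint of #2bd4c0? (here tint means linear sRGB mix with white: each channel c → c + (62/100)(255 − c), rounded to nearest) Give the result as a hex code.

#2bd4c0 is rgb(43, 212, 192).
Lerp each channel 62% toward 255:
  R: 43 + 0.62×(255−43) = 43 + 131.44 = 174.44 → 174
  G: 212 + 26.66 = 238.66 → 239
  B: 192 + 0.62×(255−192) = 192 + 39.06 = 231.06 → 231
rgb(174, 239, 231) = #aeefe7.

#aeefe7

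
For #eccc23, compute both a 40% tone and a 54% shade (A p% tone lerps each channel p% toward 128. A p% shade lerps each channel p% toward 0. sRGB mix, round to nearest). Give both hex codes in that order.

#eccc23 is rgb(236, 204, 35).
40% tone:
  R: 236 − 43.2 = 192.8 → 193
  G: 204 − 30.4 = 173.6 → 174
  B: 35 + 0.4×(128−35) = 35 + 37.2 = 72.2 → 72
  → #c1ae48
54% shade:
  R: 236 + 0.54×(0−236) = 236 − 127.44 = 108.56 → 109
  G: 204 − 110.16 = 93.84 → 94
  B: 35 − 18.9 = 16.1 → 16
  → #6d5e10

#c1ae48, #6d5e10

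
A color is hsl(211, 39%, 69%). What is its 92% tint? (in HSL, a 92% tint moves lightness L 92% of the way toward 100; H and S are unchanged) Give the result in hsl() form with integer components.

L moves 92% from 69 toward 100: 69 + 28.52 = 97.52 → 98.
H and S are unchanged.

hsl(211, 39%, 98%)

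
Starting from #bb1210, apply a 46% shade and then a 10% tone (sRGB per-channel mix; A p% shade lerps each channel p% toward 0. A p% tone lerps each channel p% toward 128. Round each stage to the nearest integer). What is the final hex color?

#bb1210 is rgb(187, 18, 16).
Lerp each channel 46% toward 0:
  R: 187 − 86.02 = 100.98 → 101
  G: 18 − 8.28 = 9.72 → 10
  B: 16 − 7.36 = 8.64 → 9
After the shade: rgb(101, 10, 9) = #650a09.
Lerp each channel 10% toward 128:
  R: 101 + 0.1×(128−101) = 101 + 2.7 = 103.7 → 104
  G: 10 + 11.8 = 21.8 → 22
  B: 9 + 0.1×(128−9) = 9 + 11.9 = 20.9 → 21
rgb(104, 22, 21) = #681615.

#681615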